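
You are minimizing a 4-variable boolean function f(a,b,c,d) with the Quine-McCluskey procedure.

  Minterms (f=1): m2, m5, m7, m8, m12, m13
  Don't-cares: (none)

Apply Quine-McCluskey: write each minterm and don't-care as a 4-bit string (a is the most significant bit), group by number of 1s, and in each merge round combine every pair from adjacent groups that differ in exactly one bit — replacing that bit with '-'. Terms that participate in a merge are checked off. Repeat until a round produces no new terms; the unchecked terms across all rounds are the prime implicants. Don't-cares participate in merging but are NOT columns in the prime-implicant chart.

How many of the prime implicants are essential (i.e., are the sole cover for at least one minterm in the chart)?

[col 0] 0010, 0101*, 0111*, 1000*, 1100*, 1101*
[col 1] -101, 01-1, 1-00, 110-
Prime implicants: -101, 0010, 01-1, 1-00, 110-
PI chart (minterm → PIs covering it):
  2 | 0010  (sole → essential)
  5 | -101,01-1
  7 | 01-1  (sole → essential)
  8 | 1-00  (sole → essential)
  12 | 1-00,110-
  13 | -101,110-
Essential prime implicants: 0010, 01-1, 1-00

3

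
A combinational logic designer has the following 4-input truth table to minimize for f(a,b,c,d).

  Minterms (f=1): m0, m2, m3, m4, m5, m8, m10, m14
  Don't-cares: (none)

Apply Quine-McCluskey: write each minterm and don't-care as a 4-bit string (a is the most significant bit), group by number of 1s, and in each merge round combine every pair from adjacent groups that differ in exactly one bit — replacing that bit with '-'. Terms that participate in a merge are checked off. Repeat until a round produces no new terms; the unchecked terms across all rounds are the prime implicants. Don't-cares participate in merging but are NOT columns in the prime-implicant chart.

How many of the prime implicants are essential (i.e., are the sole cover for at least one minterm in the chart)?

4

[col 0] 0000*, 0010*, 0011*, 0100*, 0101*, 1000*, 1010*, 1110*
[col 1] -000*, -010*, 0-00, 00-0*, 001-, 010-, 1-10, 10-0*
[col 2] -0-0
Prime implicants: -0-0, 0-00, 001-, 010-, 1-10
PI chart (minterm → PIs covering it):
  0 | -0-0,0-00
  2 | -0-0,001-
  3 | 001-  (sole → essential)
  4 | 0-00,010-
  5 | 010-  (sole → essential)
  8 | -0-0  (sole → essential)
  10 | -0-0,1-10
  14 | 1-10  (sole → essential)
Essential prime implicants: -0-0, 001-, 010-, 1-10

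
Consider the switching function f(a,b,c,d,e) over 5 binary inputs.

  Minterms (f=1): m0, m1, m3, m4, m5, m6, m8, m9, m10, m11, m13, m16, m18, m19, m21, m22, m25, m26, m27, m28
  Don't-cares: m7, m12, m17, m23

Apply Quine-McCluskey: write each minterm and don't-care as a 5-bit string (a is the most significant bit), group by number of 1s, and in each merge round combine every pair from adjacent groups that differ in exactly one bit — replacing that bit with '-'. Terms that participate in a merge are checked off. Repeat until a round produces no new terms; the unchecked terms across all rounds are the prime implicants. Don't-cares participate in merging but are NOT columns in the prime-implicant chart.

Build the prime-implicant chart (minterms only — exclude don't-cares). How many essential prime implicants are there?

4

Round 0: 00000✓ 00001✓ 00011✓ 00100✓ 00101✓ 00110✓ 00111✓ 01000✓ 01001✓ 01010✓ 01011✓ 01100✓ 01101✓ 10000✓ 10001✓ 10010✓ 10011✓ 10101✓ 10110✓ 10111✓ 11001✓ 11010✓ 11011✓ 11100✓
Round 1: -0000✓ -0001✓ -0011✓ -0101✓ -0110✓ -0111✓ -1001✓ -1010✓ -1011✓ -1100 0-000✓ 0-001✓ 0-011✓ 0-100✓ 0-101✓ 00-00✓ 00-01✓ 00-11✓ 000-1✓ 0000-✓ 001-0✓ 001-1✓ 0010-✓ 0011-✓ 01-00✓ 01-01✓ 010-0✓ 010-1✓ 0100-✓ 0101-✓ 0110-✓ 1-001✓ 1-010✓ 1-011✓ 10-01✓ 10-10✓ 10-11✓ 100-0✓ 100-1✓ 1000-✓ 1001-✓ 101-1✓ 1011-✓ 110-1✓ 1101-✓
Round 2: --001✓ --011✓ -0-01✓ -0-11✓ -00-1✓ -000- -01-1✓ -011- -10-1✓ -101- 0--00✓ 0--01✓ 0-0-1✓ 0-00-✓ 0-10-✓ 00--1✓ 00-0-✓ 001-- 01-0-✓ 010-- 1-0-1✓ 1-01- 10--1✓ 10-1- 100--
Round 3: --0-1 -0--1 0--0-
PIs = {--0-1, -0--1, -000-, -011-, -101-, -1100, 0--0-, 001--, 010--, 1-01-, 10-1-, 100--}
Coverage chart:
  m0: -000-,0--0-
  m1: --0-1,-0--1,-000-,0--0-
  m3: --0-1,-0--1
  m4: 0--0-,001--
  m5: -0--1,0--0-,001--
  m6: -011-,001--
  m8: 0--0-,010--
  m9: --0-1,0--0-,010--
  m10: -101-,010--
  m11: --0-1,-101-,010--
  m13: 0--0- ←essential
  m16: -000-,100--
  m18: 1-01-,10-1-,100--
  m19: --0-1,-0--1,1-01-,10-1-,100--
  m21: -0--1 ←essential
  m22: -011-,10-1-
  m25: --0-1 ←essential
  m26: -101-,1-01-
  m27: --0-1,-101-,1-01-
  m28: -1100 ←essential
Essential: --0-1, -0--1, -1100, 0--0-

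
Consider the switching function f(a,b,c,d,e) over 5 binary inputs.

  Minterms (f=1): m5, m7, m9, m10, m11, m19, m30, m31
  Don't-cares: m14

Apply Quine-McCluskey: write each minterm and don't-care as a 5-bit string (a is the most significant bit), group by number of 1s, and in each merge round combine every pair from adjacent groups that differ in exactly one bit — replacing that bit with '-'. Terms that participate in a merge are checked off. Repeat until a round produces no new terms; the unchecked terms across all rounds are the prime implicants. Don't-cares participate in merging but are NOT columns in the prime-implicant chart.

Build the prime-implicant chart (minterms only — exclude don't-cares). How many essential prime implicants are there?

Round 0: 00101✓ 00111✓ 01001✓ 01010✓ 01011✓ 01110✓ 10011 11110✓ 11111✓
Round 1: -1110 001-1 01-10 010-1 0101- 1111-
PIs = {-1110, 001-1, 01-10, 010-1, 0101-, 10011, 1111-}
Coverage chart:
  m5: 001-1 ←essential
  m7: 001-1 ←essential
  m9: 010-1 ←essential
  m10: 01-10,0101-
  m11: 010-1,0101-
  m19: 10011 ←essential
  m30: -1110,1111-
  m31: 1111- ←essential
Essential: 001-1, 010-1, 10011, 1111-

4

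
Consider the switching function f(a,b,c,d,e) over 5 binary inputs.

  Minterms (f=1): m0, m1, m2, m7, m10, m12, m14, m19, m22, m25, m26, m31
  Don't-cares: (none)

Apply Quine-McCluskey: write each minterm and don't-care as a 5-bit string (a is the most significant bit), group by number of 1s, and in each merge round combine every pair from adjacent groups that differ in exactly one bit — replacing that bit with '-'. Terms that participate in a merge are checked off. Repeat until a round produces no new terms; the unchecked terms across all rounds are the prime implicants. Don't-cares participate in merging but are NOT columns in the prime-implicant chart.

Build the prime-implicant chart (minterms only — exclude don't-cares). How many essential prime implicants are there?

8

Round 0: 00000✓ 00001✓ 00010✓ 00111 01010✓ 01100✓ 01110✓ 10011 10110 11001 11010✓ 11111
Round 1: -1010 0-010 000-0 0000- 01-10 011-0
PIs = {-1010, 0-010, 000-0, 0000-, 00111, 01-10, 011-0, 10011, 10110, 11001, 11111}
Coverage chart:
  m0: 000-0,0000-
  m1: 0000- ←essential
  m2: 0-010,000-0
  m7: 00111 ←essential
  m10: -1010,0-010,01-10
  m12: 011-0 ←essential
  m14: 01-10,011-0
  m19: 10011 ←essential
  m22: 10110 ←essential
  m25: 11001 ←essential
  m26: -1010 ←essential
  m31: 11111 ←essential
Essential: -1010, 0000-, 00111, 011-0, 10011, 10110, 11001, 11111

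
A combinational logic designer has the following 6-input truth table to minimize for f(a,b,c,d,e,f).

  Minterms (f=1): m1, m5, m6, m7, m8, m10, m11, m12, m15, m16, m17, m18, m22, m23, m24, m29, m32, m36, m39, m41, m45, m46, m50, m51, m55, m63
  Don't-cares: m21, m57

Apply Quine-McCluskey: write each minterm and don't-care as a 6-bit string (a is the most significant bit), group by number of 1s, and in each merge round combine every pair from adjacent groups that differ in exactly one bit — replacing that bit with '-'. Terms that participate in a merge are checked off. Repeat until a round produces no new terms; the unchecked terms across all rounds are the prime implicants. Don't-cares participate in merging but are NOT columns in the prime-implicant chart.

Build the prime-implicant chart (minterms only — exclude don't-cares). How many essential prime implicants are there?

size-2^0 implicants → 000001(✓)  000101(✓)  000110(✓)  000111(✓)  001000(✓)  001010(✓)  001011(✓)  001100(✓)  001111(✓)  010000(✓)  010001(✓)  010010(✓)  010101(✓)  010110(✓)  010111(✓)  011000(✓)  011101(✓)  100000(✓)  100100(✓)  100111(✓)  101001(✓)  101101(✓)  101110  110010(✓)  110011(✓)  110111(✓)  111001(✓)  111111(✓)
size-2^1 implicants → -00111(✓)  -10010  -10111(✓)  0-0001(✓)  0-0101(✓)  0-0110(✓)  0-0111(✓)  0-1000  00-111  000-01(✓)  0001-1(✓)  00011-(✓)  001-00  001-11  0010-0  00101-  01-000  01-101  010-01(✓)  010-10  0100-0  01000-  0101-1(✓)  01011-(✓)  1-0111(✓)  1-1001  100-00  101-01  11-111  110-11  11001-
size-2^2 implicants → --0111  0-0-01  0-01-1  0-011-
Unchecked terms (primes): --0111, -10010, 0-0-01, 0-01-1, 0-011-, 0-1000, 00-111, 001-00, 001-11, 0010-0, 00101-, 01-000, 01-101, 010-10, 0100-0, 01000-, 1-1001, 100-00, 101-01, 101110, 11-111, 110-11, 11001-
Minterm coverage:
  m1 ⊆ 0-0-01 [E]
  m5 ⊆ 0-0-01,0-01-1
  m6 ⊆ 0-011- [E]
  m7 ⊆ --0111,0-01-1,0-011-,00-111
  m8 ⊆ 0-1000,001-00,0010-0
  m10 ⊆ 0010-0,00101-
  m11 ⊆ 001-11,00101-
  m12 ⊆ 001-00 [E]
  m15 ⊆ 00-111,001-11
  m16 ⊆ 01-000,0100-0,01000-
  m17 ⊆ 0-0-01,01000-
  m18 ⊆ -10010,010-10,0100-0
  m22 ⊆ 0-011-,010-10
  m23 ⊆ --0111,0-01-1,0-011-
  m24 ⊆ 0-1000,01-000
  m29 ⊆ 01-101 [E]
  m32 ⊆ 100-00 [E]
  m36 ⊆ 100-00 [E]
  m39 ⊆ --0111 [E]
  m41 ⊆ 1-1001,101-01
  m45 ⊆ 101-01 [E]
  m46 ⊆ 101110 [E]
  m50 ⊆ -10010,11001-
  m51 ⊆ 110-11,11001-
  m55 ⊆ --0111,11-111,110-11
  m63 ⊆ 11-111 [E]
E = {--0111, 0-0-01, 0-011-, 001-00, 01-101, 100-00, 101-01, 101110, 11-111}

9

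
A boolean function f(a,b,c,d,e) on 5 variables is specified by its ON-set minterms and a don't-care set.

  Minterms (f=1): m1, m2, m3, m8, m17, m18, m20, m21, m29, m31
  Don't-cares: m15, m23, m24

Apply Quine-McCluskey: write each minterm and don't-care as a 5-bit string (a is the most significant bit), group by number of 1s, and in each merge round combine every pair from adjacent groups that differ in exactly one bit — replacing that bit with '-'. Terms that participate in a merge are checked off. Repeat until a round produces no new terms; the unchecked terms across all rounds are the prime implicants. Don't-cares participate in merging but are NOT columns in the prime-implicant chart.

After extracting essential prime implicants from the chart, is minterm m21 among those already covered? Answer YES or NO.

Round 0: 00001✓ 00010✓ 00011✓ 01000✓ 01111✓ 10001✓ 10010✓ 10100✓ 10101✓ 10111✓ 11000✓ 11101✓ 11111✓
Round 1: -0001 -0010 -1000 -1111 000-1 0001- 1-101✓ 1-111✓ 10-01 101-1✓ 1010- 111-1✓
Round 2: 1-1-1
PIs = {-0001, -0010, -1000, -1111, 000-1, 0001-, 1-1-1, 10-01, 1010-}
Coverage chart:
  m1: -0001,000-1
  m2: -0010,0001-
  m3: 000-1,0001-
  m8: -1000 ←essential
  m17: -0001,10-01
  m18: -0010 ←essential
  m20: 1010- ←essential
  m21: 1-1-1,10-01,1010-
  m29: 1-1-1 ←essential
  m31: -1111,1-1-1
Essential: -0010, -1000, 1-1-1, 1010-

YES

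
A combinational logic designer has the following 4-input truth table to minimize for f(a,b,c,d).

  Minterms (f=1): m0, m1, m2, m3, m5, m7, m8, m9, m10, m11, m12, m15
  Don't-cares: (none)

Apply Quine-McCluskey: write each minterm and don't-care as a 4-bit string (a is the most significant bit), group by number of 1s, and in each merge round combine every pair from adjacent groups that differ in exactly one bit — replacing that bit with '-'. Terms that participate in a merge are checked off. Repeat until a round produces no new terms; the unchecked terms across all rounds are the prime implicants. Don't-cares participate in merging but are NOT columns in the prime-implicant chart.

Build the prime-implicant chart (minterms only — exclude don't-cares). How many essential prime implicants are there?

4

size-2^0 implicants → 0000(✓)  0001(✓)  0010(✓)  0011(✓)  0101(✓)  0111(✓)  1000(✓)  1001(✓)  1010(✓)  1011(✓)  1100(✓)  1111(✓)
size-2^1 implicants → -000(✓)  -001(✓)  -010(✓)  -011(✓)  -111(✓)  0-01(✓)  0-11(✓)  00-0(✓)  00-1(✓)  000-(✓)  001-(✓)  01-1(✓)  1-00  1-11(✓)  10-0(✓)  10-1(✓)  100-(✓)  101-(✓)
size-2^2 implicants → --11  -0-0(✓)  -0-1(✓)  -00-(✓)  -01-(✓)  0--1  00--(✓)  10--(✓)
size-2^3 implicants → -0--
Unchecked terms (primes): --11, -0--, 0--1, 1-00
Minterm coverage:
  m0 ⊆ -0-- [E]
  m1 ⊆ -0--,0--1
  m2 ⊆ -0-- [E]
  m3 ⊆ --11,-0--,0--1
  m5 ⊆ 0--1 [E]
  m7 ⊆ --11,0--1
  m8 ⊆ -0--,1-00
  m9 ⊆ -0-- [E]
  m10 ⊆ -0-- [E]
  m11 ⊆ --11,-0--
  m12 ⊆ 1-00 [E]
  m15 ⊆ --11 [E]
E = {--11, -0--, 0--1, 1-00}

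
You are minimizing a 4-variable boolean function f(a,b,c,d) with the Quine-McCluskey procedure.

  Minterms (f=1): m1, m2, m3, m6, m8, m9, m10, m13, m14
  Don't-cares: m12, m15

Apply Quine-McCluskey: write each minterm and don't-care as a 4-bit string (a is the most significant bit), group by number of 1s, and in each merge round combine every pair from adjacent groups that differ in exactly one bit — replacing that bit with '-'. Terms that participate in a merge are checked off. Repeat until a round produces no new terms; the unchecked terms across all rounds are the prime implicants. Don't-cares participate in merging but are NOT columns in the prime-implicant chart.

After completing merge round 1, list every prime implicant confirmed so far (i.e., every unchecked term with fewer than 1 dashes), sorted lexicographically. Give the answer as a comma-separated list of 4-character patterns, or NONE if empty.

[col 0] 0001*, 0010*, 0011*, 0110*, 1000*, 1001*, 1010*, 1100*, 1101*, 1110*, 1111*
[col 1] -001, -010*, -110*, 0-10*, 00-1, 001-, 1-00*, 1-01*, 1-10*, 10-0*, 100-*, 11-0*, 11-1*, 110-*, 111-*
[col 2] --10, 1--0, 1-0-, 11--
Prime implicants: --10, -001, 00-1, 001-, 1--0, 1-0-, 11--

NONE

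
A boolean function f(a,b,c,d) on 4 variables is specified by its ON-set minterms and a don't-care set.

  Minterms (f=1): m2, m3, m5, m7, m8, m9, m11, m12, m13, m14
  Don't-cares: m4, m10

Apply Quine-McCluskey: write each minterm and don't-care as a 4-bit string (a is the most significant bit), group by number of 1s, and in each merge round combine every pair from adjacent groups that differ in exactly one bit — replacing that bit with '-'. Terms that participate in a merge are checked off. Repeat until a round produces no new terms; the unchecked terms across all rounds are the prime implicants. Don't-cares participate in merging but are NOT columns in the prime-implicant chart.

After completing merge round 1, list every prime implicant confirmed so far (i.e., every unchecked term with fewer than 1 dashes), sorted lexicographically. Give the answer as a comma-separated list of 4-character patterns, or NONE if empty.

NONE

Round 0: 0010✓ 0011✓ 0100✓ 0101✓ 0111✓ 1000✓ 1001✓ 1010✓ 1011✓ 1100✓ 1101✓ 1110✓
Round 1: -010✓ -011✓ -100✓ -101✓ 0-11 001-✓ 01-1 010-✓ 1-00✓ 1-01✓ 1-10✓ 10-0✓ 10-1✓ 100-✓ 101-✓ 11-0✓ 110-✓
Round 2: -01- -10- 1--0 1-0- 10--
PIs = {-01-, -10-, 0-11, 01-1, 1--0, 1-0-, 10--}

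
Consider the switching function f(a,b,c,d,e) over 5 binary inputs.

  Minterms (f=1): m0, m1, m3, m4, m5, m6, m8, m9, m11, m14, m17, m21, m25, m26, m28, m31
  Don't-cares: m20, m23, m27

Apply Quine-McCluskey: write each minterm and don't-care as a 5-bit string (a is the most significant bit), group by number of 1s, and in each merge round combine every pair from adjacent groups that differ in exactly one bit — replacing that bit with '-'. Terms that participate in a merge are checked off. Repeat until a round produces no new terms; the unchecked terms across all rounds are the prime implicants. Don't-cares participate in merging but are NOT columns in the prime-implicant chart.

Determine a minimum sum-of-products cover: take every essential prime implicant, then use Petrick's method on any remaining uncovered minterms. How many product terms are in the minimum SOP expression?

Round 0: 00000✓ 00001✓ 00011✓ 00100✓ 00101✓ 00110✓ 01000✓ 01001✓ 01011✓ 01110✓ 10001✓ 10100✓ 10101✓ 10111✓ 11001✓ 11010✓ 11011✓ 11100✓ 11111✓
Round 1: -0001✓ -0100✓ -0101✓ -1001✓ -1011✓ 0-000✓ 0-001✓ 0-011✓ 0-110 00-00✓ 00-01✓ 000-1✓ 0000-✓ 001-0 0010-✓ 010-1✓ 0100-✓ 1-001✓ 1-100 1-111 10-01✓ 101-1 1010-✓ 11-11 110-1✓ 1101-
Round 2: --001 -0-01 -010- -10-1 0-0-1 0-00- 00-0-
PIs = {--001, -0-01, -010-, -10-1, 0-0-1, 0-00-, 0-110, 00-0-, 001-0, 1-100, 1-111, 101-1, 11-11, 1101-}
Coverage chart:
  m0: 0-00-,00-0-
  m1: --001,-0-01,0-0-1,0-00-,00-0-
  m3: 0-0-1 ←essential
  m4: -010-,00-0-,001-0
  m5: -0-01,-010-,00-0-
  m6: 0-110,001-0
  m8: 0-00- ←essential
  m9: --001,-10-1,0-0-1,0-00-
  m11: -10-1,0-0-1
  m14: 0-110 ←essential
  m17: --001,-0-01
  m21: -0-01,-010-,101-1
  m25: --001,-10-1
  m26: 1101- ←essential
  m28: 1-100 ←essential
  m31: 1-111,11-11
Essential: 0-0-1, 0-00-, 0-110, 1-100, 1101-
Petrick residual → --001, -010-, 1-111
Min cover (8 terms): c'd'e + b'cd' + a'c'e + a'c'd' + a'cde' + acd'e' + acde + abc'd

8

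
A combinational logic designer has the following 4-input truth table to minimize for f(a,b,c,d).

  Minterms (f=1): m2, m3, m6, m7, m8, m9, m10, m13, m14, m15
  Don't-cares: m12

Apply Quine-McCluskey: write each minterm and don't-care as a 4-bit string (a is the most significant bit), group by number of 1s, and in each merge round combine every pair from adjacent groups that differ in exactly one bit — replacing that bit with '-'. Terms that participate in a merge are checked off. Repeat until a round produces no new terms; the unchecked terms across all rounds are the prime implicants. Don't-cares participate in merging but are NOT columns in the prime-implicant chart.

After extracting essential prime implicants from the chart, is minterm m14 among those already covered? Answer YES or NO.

size-2^0 implicants → 0010(✓)  0011(✓)  0110(✓)  0111(✓)  1000(✓)  1001(✓)  1010(✓)  1100(✓)  1101(✓)  1110(✓)  1111(✓)
size-2^1 implicants → -010(✓)  -110(✓)  -111(✓)  0-10(✓)  0-11(✓)  001-(✓)  011-(✓)  1-00(✓)  1-01(✓)  1-10(✓)  10-0(✓)  100-(✓)  11-0(✓)  11-1(✓)  110-(✓)  111-(✓)
size-2^2 implicants → --10  -11-  0-1-  1--0  1-0-  11--
Unchecked terms (primes): --10, -11-, 0-1-, 1--0, 1-0-, 11--
Minterm coverage:
  m2 ⊆ --10,0-1-
  m3 ⊆ 0-1- [E]
  m6 ⊆ --10,-11-,0-1-
  m7 ⊆ -11-,0-1-
  m8 ⊆ 1--0,1-0-
  m9 ⊆ 1-0- [E]
  m10 ⊆ --10,1--0
  m13 ⊆ 1-0-,11--
  m14 ⊆ --10,-11-,1--0,11--
  m15 ⊆ -11-,11--
E = {0-1-, 1-0-}

NO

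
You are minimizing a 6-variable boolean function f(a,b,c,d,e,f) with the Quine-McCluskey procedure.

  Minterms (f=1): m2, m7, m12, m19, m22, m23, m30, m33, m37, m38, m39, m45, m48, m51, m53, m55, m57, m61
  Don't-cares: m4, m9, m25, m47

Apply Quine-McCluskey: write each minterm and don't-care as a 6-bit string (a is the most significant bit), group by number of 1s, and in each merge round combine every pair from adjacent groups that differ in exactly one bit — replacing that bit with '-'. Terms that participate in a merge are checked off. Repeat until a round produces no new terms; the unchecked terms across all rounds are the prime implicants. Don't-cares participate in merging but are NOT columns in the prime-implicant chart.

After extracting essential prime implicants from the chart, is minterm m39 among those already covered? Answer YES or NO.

size-2^0 implicants → 000010  000100(✓)  000111(✓)  001001(✓)  001100(✓)  010011(✓)  010110(✓)  010111(✓)  011001(✓)  011110(✓)  100001(✓)  100101(✓)  100110(✓)  100111(✓)  101101(✓)  101111(✓)  110000  110011(✓)  110101(✓)  110111(✓)  111001(✓)  111101(✓)
size-2^1 implicants → -00111(✓)  -10011(✓)  -10111(✓)  -11001  0-0111(✓)  0-1001  00-100  01-110  010-11(✓)  01011-  1-0101(✓)  1-0111(✓)  1-1101(✓)  10-101(✓)  10-111(✓)  100-01  1001-1(✓)  10011-  1011-1(✓)  11-101(✓)  110-11(✓)  1101-1(✓)  111-01
size-2^2 implicants → --0111  -10-11  1--101  1-01-1  10-1-1
Unchecked terms (primes): --0111, -10-11, -11001, 0-1001, 00-100, 000010, 01-110, 01011-, 1--101, 1-01-1, 10-1-1, 100-01, 10011-, 110000, 111-01
Minterm coverage:
  m2 ⊆ 000010 [E]
  m7 ⊆ --0111 [E]
  m12 ⊆ 00-100 [E]
  m19 ⊆ -10-11 [E]
  m22 ⊆ 01-110,01011-
  m23 ⊆ --0111,-10-11,01011-
  m30 ⊆ 01-110 [E]
  m33 ⊆ 100-01 [E]
  m37 ⊆ 1--101,1-01-1,10-1-1,100-01
  m38 ⊆ 10011- [E]
  m39 ⊆ --0111,1-01-1,10-1-1,10011-
  m45 ⊆ 1--101,10-1-1
  m48 ⊆ 110000 [E]
  m51 ⊆ -10-11 [E]
  m53 ⊆ 1--101,1-01-1
  m55 ⊆ --0111,-10-11,1-01-1
  m57 ⊆ -11001,111-01
  m61 ⊆ 1--101,111-01
E = {--0111, -10-11, 00-100, 000010, 01-110, 100-01, 10011-, 110000}

YES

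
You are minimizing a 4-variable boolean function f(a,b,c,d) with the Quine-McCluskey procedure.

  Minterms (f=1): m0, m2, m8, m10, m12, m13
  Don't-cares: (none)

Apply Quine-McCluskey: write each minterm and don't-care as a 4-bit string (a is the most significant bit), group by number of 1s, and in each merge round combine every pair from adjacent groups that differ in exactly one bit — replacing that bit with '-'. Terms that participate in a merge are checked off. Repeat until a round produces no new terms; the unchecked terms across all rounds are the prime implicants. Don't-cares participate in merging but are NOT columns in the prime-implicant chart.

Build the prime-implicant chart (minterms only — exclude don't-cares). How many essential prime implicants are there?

Round 0: 0000✓ 0010✓ 1000✓ 1010✓ 1100✓ 1101✓
Round 1: -000✓ -010✓ 00-0✓ 1-00 10-0✓ 110-
Round 2: -0-0
PIs = {-0-0, 1-00, 110-}
Coverage chart:
  m0: -0-0 ←essential
  m2: -0-0 ←essential
  m8: -0-0,1-00
  m10: -0-0 ←essential
  m12: 1-00,110-
  m13: 110- ←essential
Essential: -0-0, 110-

2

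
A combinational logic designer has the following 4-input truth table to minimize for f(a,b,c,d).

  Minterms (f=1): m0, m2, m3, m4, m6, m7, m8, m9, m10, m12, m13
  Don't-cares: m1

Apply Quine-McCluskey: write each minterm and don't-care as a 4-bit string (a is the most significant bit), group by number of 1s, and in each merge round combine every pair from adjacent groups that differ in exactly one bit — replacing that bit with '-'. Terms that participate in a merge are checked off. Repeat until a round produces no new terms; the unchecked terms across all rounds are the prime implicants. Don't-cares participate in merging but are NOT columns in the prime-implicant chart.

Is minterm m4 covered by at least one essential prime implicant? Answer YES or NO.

NO

size-2^0 implicants → 0000(✓)  0001(✓)  0010(✓)  0011(✓)  0100(✓)  0110(✓)  0111(✓)  1000(✓)  1001(✓)  1010(✓)  1100(✓)  1101(✓)
size-2^1 implicants → -000(✓)  -001(✓)  -010(✓)  -100(✓)  0-00(✓)  0-10(✓)  0-11(✓)  00-0(✓)  00-1(✓)  000-(✓)  001-(✓)  01-0(✓)  011-(✓)  1-00(✓)  1-01(✓)  10-0(✓)  100-(✓)  110-(✓)
size-2^2 implicants → --00  -0-0  -00-  0--0  0-1-  00--  1-0-
Unchecked terms (primes): --00, -0-0, -00-, 0--0, 0-1-, 00--, 1-0-
Minterm coverage:
  m0 ⊆ --00,-0-0,-00-,0--0,00--
  m2 ⊆ -0-0,0--0,0-1-,00--
  m3 ⊆ 0-1-,00--
  m4 ⊆ --00,0--0
  m6 ⊆ 0--0,0-1-
  m7 ⊆ 0-1- [E]
  m8 ⊆ --00,-0-0,-00-,1-0-
  m9 ⊆ -00-,1-0-
  m10 ⊆ -0-0 [E]
  m12 ⊆ --00,1-0-
  m13 ⊆ 1-0- [E]
E = {-0-0, 0-1-, 1-0-}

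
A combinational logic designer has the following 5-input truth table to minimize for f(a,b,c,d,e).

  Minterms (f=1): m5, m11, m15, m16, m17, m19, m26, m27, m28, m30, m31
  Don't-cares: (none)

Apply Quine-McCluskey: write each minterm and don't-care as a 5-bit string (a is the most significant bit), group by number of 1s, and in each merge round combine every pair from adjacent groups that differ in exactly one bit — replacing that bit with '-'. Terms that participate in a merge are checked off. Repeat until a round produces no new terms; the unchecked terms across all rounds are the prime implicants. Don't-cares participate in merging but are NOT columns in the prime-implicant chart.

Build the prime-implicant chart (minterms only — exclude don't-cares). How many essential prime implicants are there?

Round 0: 00101 01011✓ 01111✓ 10000✓ 10001✓ 10011✓ 11010✓ 11011✓ 11100✓ 11110✓ 11111✓
Round 1: -1011✓ -1111✓ 01-11✓ 1-011 100-1 1000- 11-10✓ 11-11✓ 1101-✓ 111-0 1111-✓
Round 2: -1-11 11-1-
PIs = {-1-11, 00101, 1-011, 100-1, 1000-, 11-1-, 111-0}
Coverage chart:
  m5: 00101 ←essential
  m11: -1-11 ←essential
  m15: -1-11 ←essential
  m16: 1000- ←essential
  m17: 100-1,1000-
  m19: 1-011,100-1
  m26: 11-1- ←essential
  m27: -1-11,1-011,11-1-
  m28: 111-0 ←essential
  m30: 11-1-,111-0
  m31: -1-11,11-1-
Essential: -1-11, 00101, 1000-, 11-1-, 111-0

5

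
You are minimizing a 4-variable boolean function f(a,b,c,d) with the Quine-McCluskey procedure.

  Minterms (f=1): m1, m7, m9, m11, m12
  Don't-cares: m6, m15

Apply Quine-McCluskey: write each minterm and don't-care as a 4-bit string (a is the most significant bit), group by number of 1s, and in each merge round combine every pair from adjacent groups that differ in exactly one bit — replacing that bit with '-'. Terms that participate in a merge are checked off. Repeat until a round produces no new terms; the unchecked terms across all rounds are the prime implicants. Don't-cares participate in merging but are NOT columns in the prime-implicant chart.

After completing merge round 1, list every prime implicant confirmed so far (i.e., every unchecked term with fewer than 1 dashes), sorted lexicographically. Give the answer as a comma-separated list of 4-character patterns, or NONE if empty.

1100

[col 0] 0001*, 0110*, 0111*, 1001*, 1011*, 1100, 1111*
[col 1] -001, -111, 011-, 1-11, 10-1
Prime implicants: -001, -111, 011-, 1-11, 10-1, 1100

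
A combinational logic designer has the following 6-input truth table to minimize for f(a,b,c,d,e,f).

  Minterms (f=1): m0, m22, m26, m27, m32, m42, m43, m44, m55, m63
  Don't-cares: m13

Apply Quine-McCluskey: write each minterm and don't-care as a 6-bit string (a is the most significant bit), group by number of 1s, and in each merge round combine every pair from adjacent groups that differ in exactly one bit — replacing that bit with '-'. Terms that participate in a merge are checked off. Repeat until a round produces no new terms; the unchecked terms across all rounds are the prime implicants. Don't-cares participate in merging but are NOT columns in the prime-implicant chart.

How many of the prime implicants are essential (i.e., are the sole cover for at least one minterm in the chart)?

size-2^0 implicants → 000000(✓)  001101  010110  011010(✓)  011011(✓)  100000(✓)  101010(✓)  101011(✓)  101100  110111(✓)  111111(✓)
size-2^1 implicants → -00000  01101-  10101-  11-111
Unchecked terms (primes): -00000, 001101, 010110, 01101-, 10101-, 101100, 11-111
Minterm coverage:
  m0 ⊆ -00000 [E]
  m22 ⊆ 010110 [E]
  m26 ⊆ 01101- [E]
  m27 ⊆ 01101- [E]
  m32 ⊆ -00000 [E]
  m42 ⊆ 10101- [E]
  m43 ⊆ 10101- [E]
  m44 ⊆ 101100 [E]
  m55 ⊆ 11-111 [E]
  m63 ⊆ 11-111 [E]
E = {-00000, 010110, 01101-, 10101-, 101100, 11-111}

6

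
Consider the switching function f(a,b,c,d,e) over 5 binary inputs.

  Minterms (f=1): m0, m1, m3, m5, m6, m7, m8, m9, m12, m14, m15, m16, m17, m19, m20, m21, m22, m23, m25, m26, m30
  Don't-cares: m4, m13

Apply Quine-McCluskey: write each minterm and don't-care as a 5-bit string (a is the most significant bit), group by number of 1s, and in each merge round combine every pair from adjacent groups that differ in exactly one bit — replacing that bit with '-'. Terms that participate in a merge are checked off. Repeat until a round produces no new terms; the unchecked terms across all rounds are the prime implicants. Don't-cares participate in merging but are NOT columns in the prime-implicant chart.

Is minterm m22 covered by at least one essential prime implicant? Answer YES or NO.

NO

[col 0] 00000*, 00001*, 00011*, 00100*, 00101*, 00110*, 00111*, 01000*, 01001*, 01100*, 01101*, 01110*, 01111*, 10000*, 10001*, 10011*, 10100*, 10101*, 10110*, 10111*, 11001*, 11010*, 11110*
[col 1] -0000*, -0001*, -0011*, -0100*, -0101*, -0110*, -0111*, -1001*, -1110*, 0-000*, 0-001*, 0-100*, 0-101*, 0-110*, 0-111*, 00-00*, 00-01*, 00-11*, 000-1*, 0000-*, 001-0*, 001-1*, 0010-*, 0011-*, 01-00*, 01-01*, 0100-*, 011-0*, 011-1*, 0110-*, 0111-*, 1-001*, 1-110*, 10-00*, 10-01*, 10-11*, 100-1*, 1000-*, 101-0*, 101-1*, 1010-*, 1011-*, 11-10
[col 2] --001, --110, -0-00*, -0-01*, -0-11*, -00-1*, -000-*, -01-0*, -01-1*, -010-*, -011-*, 0--00*, 0--01*, 0-00-*, 0-1-0*, 0-1-1*, 0-10-*, 0-11-*, 00--1*, 00-0-*, 001--*, 01-0-*, 011--*, 10--1*, 10-0-*, 101--*
[col 3] -0--1, -0-0-, -01--, 0--0-, 0-1--
Prime implicants: --001, --110, -0--1, -0-0-, -01--, 0--0-, 0-1--, 11-10
PI chart (minterm → PIs covering it):
  0 | -0-0-,0--0-
  1 | --001,-0--1,-0-0-,0--0-
  3 | -0--1  (sole → essential)
  5 | -0--1,-0-0-,-01--,0--0-,0-1--
  6 | --110,-01--,0-1--
  7 | -0--1,-01--,0-1--
  8 | 0--0-  (sole → essential)
  9 | --001,0--0-
  12 | 0--0-,0-1--
  14 | --110,0-1--
  15 | 0-1--  (sole → essential)
  16 | -0-0-  (sole → essential)
  17 | --001,-0--1,-0-0-
  19 | -0--1  (sole → essential)
  20 | -0-0-,-01--
  21 | -0--1,-0-0-,-01--
  22 | --110,-01--
  23 | -0--1,-01--
  25 | --001  (sole → essential)
  26 | 11-10  (sole → essential)
  30 | --110,11-10
Essential prime implicants: --001, -0--1, -0-0-, 0--0-, 0-1--, 11-10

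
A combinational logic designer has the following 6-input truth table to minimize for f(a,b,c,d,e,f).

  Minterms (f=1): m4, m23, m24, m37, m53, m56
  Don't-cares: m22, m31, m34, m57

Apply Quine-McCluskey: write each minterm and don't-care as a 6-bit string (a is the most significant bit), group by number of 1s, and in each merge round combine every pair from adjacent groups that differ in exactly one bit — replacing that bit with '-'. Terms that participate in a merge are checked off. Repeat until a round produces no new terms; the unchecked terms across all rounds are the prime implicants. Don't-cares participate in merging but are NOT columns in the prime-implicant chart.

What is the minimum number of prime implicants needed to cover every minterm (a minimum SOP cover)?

4

size-2^0 implicants → 000100  010110(✓)  010111(✓)  011000(✓)  011111(✓)  100010  100101(✓)  110101(✓)  111000(✓)  111001(✓)
size-2^1 implicants → -11000  01-111  01011-  1-0101  11100-
Unchecked terms (primes): -11000, 000100, 01-111, 01011-, 1-0101, 100010, 11100-
Minterm coverage:
  m4 ⊆ 000100 [E]
  m23 ⊆ 01-111,01011-
  m24 ⊆ -11000 [E]
  m37 ⊆ 1-0101 [E]
  m53 ⊆ 1-0101 [E]
  m56 ⊆ -11000,11100-
E = {-11000, 000100, 1-0101}
Petrick residual → 01-111
Cover = bcd'e'f' + a'b'c'de'f' + a'bdef + ac'de'f  |cover|=4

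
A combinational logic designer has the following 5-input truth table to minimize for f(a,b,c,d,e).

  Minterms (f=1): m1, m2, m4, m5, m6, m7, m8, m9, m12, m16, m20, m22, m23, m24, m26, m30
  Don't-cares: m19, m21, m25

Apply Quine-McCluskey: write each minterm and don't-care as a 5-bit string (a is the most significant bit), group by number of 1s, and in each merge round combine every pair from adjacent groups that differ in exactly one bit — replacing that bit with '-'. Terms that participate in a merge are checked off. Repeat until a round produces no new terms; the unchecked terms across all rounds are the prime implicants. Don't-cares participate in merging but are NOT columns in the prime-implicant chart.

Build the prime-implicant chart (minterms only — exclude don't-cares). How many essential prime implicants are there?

2

size-2^0 implicants → 00001(✓)  00010(✓)  00100(✓)  00101(✓)  00110(✓)  00111(✓)  01000(✓)  01001(✓)  01100(✓)  10000(✓)  10011(✓)  10100(✓)  10101(✓)  10110(✓)  10111(✓)  11000(✓)  11001(✓)  11010(✓)  11110(✓)
size-2^1 implicants → -0100(✓)  -0101(✓)  -0110(✓)  -0111(✓)  -1000(✓)  -1001(✓)  0-001  0-100  00-01  00-10  001-0(✓)  001-1(✓)  0010-(✓)  0011-(✓)  01-00  0100-(✓)  1-000  1-110  10-00  10-11  101-0(✓)  101-1(✓)  1010-(✓)  1011-(✓)  11-10  110-0  1100-(✓)
size-2^2 implicants → -01-0(✓)  -01-1(✓)  -010-(✓)  -011-(✓)  -100-  001--(✓)  101--(✓)
size-2^3 implicants → -01--
Unchecked terms (primes): -01--, -100-, 0-001, 0-100, 00-01, 00-10, 01-00, 1-000, 1-110, 10-00, 10-11, 11-10, 110-0
Minterm coverage:
  m1 ⊆ 0-001,00-01
  m2 ⊆ 00-10 [E]
  m4 ⊆ -01--,0-100
  m5 ⊆ -01--,00-01
  m6 ⊆ -01--,00-10
  m7 ⊆ -01-- [E]
  m8 ⊆ -100-,01-00
  m9 ⊆ -100-,0-001
  m12 ⊆ 0-100,01-00
  m16 ⊆ 1-000,10-00
  m20 ⊆ -01--,10-00
  m22 ⊆ -01--,1-110
  m23 ⊆ -01--,10-11
  m24 ⊆ -100-,1-000,110-0
  m26 ⊆ 11-10,110-0
  m30 ⊆ 1-110,11-10
E = {-01--, 00-10}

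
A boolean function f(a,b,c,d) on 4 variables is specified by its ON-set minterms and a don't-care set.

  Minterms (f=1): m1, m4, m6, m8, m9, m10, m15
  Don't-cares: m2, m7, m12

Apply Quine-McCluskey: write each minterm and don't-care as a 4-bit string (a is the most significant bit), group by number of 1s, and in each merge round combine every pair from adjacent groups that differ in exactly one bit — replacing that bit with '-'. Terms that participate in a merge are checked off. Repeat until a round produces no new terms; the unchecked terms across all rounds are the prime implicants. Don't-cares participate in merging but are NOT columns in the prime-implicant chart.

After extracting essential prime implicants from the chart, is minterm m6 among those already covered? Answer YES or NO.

size-2^0 implicants → 0001(✓)  0010(✓)  0100(✓)  0110(✓)  0111(✓)  1000(✓)  1001(✓)  1010(✓)  1100(✓)  1111(✓)
size-2^1 implicants → -001  -010  -100  -111  0-10  01-0  011-  1-00  10-0  100-
Unchecked terms (primes): -001, -010, -100, -111, 0-10, 01-0, 011-, 1-00, 10-0, 100-
Minterm coverage:
  m1 ⊆ -001 [E]
  m4 ⊆ -100,01-0
  m6 ⊆ 0-10,01-0,011-
  m8 ⊆ 1-00,10-0,100-
  m9 ⊆ -001,100-
  m10 ⊆ -010,10-0
  m15 ⊆ -111 [E]
E = {-001, -111}

NO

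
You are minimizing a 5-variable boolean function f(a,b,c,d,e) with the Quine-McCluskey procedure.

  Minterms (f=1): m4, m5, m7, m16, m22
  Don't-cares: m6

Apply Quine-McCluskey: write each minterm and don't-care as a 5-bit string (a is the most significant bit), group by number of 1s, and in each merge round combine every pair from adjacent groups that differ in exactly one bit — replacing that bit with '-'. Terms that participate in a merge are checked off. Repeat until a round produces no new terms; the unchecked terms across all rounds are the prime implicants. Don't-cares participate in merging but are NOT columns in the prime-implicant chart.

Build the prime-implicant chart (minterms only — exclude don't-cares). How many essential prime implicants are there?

[col 0] 00100*, 00101*, 00110*, 00111*, 10000, 10110*
[col 1] -0110, 001-0*, 001-1*, 0010-*, 0011-*
[col 2] 001--
Prime implicants: -0110, 001--, 10000
PI chart (minterm → PIs covering it):
  4 | 001--  (sole → essential)
  5 | 001--  (sole → essential)
  7 | 001--  (sole → essential)
  16 | 10000  (sole → essential)
  22 | -0110  (sole → essential)
Essential prime implicants: -0110, 001--, 10000

3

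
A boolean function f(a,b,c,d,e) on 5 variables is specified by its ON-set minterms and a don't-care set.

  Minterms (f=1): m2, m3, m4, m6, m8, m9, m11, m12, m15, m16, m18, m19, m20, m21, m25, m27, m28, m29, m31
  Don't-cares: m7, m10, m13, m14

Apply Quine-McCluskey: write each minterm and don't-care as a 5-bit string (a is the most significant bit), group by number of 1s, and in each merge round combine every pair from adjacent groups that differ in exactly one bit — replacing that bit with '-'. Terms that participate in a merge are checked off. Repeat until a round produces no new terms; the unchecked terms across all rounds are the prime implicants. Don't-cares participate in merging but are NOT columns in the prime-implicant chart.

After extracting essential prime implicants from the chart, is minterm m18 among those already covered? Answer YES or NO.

Round 0: 00010✓ 00011✓ 00100✓ 00110✓ 00111✓ 01000✓ 01001✓ 01010✓ 01011✓ 01100✓ 01101✓ 01110✓ 01111✓ 10000✓ 10010✓ 10011✓ 10100✓ 10101✓ 11001✓ 11011✓ 11100✓ 11101✓ 11111✓
Round 1: -0010✓ -0011✓ -0100✓ -1001✓ -1011✓ -1100✓ -1101✓ -1111✓ 0-010✓ 0-011✓ 0-100✓ 0-110✓ 0-111✓ 00-10✓ 00-11✓ 0001-✓ 001-0✓ 0011-✓ 01-00✓ 01-01✓ 01-10✓ 01-11✓ 010-0✓ 010-1✓ 0100-✓ 0101-✓ 011-0✓ 011-1✓ 0110-✓ 0111-✓ 1-011✓ 1-100✓ 1-101✓ 10-00 100-0 1001-✓ 1010-✓ 11-01✓ 11-11✓ 110-1✓ 111-1✓ 1110-✓
Round 2: --011 --100 -001- -1-01✓ -1-11✓ -10-1✓ -11-1✓ -110- 0--10✓ 0--11✓ 0-01-✓ 0-1-0 0-11-✓ 00-1-✓ 01--0✓ 01--1✓ 01-0-✓ 01-1-✓ 010--✓ 011--✓ 1-10- 11--1✓
Round 3: -1--1 0--1- 01---
PIs = {--011, --100, -001-, -1--1, -110-, 0--1-, 0-1-0, 01---, 1-10-, 10-00, 100-0}
Coverage chart:
  m2: -001-,0--1-
  m3: --011,-001-,0--1-
  m4: --100,0-1-0
  m6: 0--1-,0-1-0
  m8: 01--- ←essential
  m9: -1--1,01---
  m11: --011,-1--1,0--1-,01---
  m12: --100,-110-,0-1-0,01---
  m15: -1--1,0--1-,01---
  m16: 10-00,100-0
  m18: -001-,100-0
  m19: --011,-001-
  m20: --100,1-10-,10-00
  m21: 1-10- ←essential
  m25: -1--1 ←essential
  m27: --011,-1--1
  m28: --100,-110-,1-10-
  m29: -1--1,-110-,1-10-
  m31: -1--1 ←essential
Essential: -1--1, 01---, 1-10-

NO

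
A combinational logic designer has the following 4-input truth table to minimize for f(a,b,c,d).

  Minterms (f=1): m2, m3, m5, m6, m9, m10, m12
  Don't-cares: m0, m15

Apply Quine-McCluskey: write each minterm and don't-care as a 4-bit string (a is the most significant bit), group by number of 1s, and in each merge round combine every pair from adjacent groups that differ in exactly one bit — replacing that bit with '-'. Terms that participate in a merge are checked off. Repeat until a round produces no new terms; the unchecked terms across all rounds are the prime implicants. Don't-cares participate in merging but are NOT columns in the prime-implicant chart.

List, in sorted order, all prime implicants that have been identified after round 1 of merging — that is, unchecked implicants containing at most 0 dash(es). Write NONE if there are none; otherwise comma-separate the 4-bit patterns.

0101, 1001, 1100, 1111

[col 0] 0000*, 0010*, 0011*, 0101, 0110*, 1001, 1010*, 1100, 1111
[col 1] -010, 0-10, 00-0, 001-
Prime implicants: -010, 0-10, 00-0, 001-, 0101, 1001, 1100, 1111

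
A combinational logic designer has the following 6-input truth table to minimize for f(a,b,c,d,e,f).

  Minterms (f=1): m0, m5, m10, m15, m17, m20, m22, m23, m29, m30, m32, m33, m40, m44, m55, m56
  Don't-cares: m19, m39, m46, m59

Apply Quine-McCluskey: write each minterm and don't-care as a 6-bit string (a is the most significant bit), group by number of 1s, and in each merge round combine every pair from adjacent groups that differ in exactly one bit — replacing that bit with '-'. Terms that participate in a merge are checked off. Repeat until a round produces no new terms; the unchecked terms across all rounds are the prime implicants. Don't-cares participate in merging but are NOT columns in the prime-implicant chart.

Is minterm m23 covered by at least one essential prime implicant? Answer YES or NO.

NO

Round 0: 000000✓ 000101 001010 001111 010001✓ 010011✓ 010100✓ 010110✓ 010111✓ 011101 011110✓ 100000✓ 100001✓ 100111✓ 101000✓ 101100✓ 101110✓ 110111✓ 111000✓ 111011
Round 1: -00000 -10111 01-110 010-11 0100-1 0101-0 01011- 1-0111 1-1000 10-000 10000- 101-00 1011-0
PIs = {-00000, -10111, 000101, 001010, 001111, 01-110, 010-11, 0100-1, 0101-0, 01011-, 011101, 1-0111, 1-1000, 10-000, 10000-, 101-00, 1011-0, 111011}
Coverage chart:
  m0: -00000 ←essential
  m5: 000101 ←essential
  m10: 001010 ←essential
  m15: 001111 ←essential
  m17: 0100-1 ←essential
  m20: 0101-0 ←essential
  m22: 01-110,0101-0,01011-
  m23: -10111,010-11,01011-
  m29: 011101 ←essential
  m30: 01-110 ←essential
  m32: -00000,10-000,10000-
  m33: 10000- ←essential
  m40: 1-1000,10-000,101-00
  m44: 101-00,1011-0
  m55: -10111,1-0111
  m56: 1-1000 ←essential
Essential: -00000, 000101, 001010, 001111, 01-110, 0100-1, 0101-0, 011101, 1-1000, 10000-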